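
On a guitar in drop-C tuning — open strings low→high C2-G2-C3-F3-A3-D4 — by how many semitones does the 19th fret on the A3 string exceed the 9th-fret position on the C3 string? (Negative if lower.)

A3 at fret 19 → E5 (MIDI 76); C3 at fret 9 → A3 (MIDI 57).
76 − 57 = 19, so the two pitches are 19 semitones apart.

19 semitones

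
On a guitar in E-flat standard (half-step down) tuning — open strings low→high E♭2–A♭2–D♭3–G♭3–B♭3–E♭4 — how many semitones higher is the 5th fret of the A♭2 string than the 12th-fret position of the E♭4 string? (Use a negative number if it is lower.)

-26 semitones

A♭2 at fret 5 → D♭3 (MIDI 49); E♭4 at fret 12 → E♭5 (MIDI 75).
49 − 75 = -26, so the two pitches are 26 semitones apart.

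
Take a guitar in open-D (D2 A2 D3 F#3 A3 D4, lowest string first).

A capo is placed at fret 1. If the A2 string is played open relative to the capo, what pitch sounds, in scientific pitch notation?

The capo raises the open A2 by 1 semitone to A#2; fretting 0 more gives A2 + 1 + 0 = A2 + 1 semitone = A#2.
(Also written Bb.)

A#2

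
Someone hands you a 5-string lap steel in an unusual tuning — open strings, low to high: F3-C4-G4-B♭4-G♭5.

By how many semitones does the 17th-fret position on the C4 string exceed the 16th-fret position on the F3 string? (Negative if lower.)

C4 at fret 17 → F5 (MIDI 77); F3 at fret 16 → A4 (MIDI 69).
77 − 69 = 8, so the two pitches are 8 semitones apart.

8 semitones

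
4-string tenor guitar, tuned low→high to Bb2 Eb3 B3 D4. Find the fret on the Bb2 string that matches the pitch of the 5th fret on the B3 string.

18

B3 at fret 5 is B3 + 5 semitones = E4.
The open Bb2 string is 13 semitones below the open B3, so the same pitch on the Bb2 string lies at fret 5 + 13 = 18.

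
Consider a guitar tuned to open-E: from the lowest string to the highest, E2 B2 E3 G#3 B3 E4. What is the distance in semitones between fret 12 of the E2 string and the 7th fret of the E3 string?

7 semitones

E2 at fret 12 → E3 (MIDI 52); E3 at fret 7 → B3 (MIDI 59).
52 − 59 = -7, so the two pitches are 7 semitones apart, with B3 the higher.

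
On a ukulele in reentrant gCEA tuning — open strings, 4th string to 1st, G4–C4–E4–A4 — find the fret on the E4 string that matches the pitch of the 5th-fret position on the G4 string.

8

Fret 5 on G4 is MIDI 67 + 5 = 72 (C5). On the E4 string (open MIDI 64), that pitch is 72 − 64 = fret 8.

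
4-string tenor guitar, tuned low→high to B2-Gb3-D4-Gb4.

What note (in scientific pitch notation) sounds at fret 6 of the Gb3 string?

Gb3 is MIDI 54. Adding 6 gives 60, which is C4.

C4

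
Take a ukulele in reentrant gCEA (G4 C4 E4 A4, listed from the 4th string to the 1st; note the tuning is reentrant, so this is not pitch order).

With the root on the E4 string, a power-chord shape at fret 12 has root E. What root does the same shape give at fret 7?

B

Moving from fret 12 to fret 7 shifts the root by -5 semitones.
E down 5 semitones is B.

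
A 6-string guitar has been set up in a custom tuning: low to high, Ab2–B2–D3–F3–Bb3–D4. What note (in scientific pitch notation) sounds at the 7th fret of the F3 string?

F3 is MIDI 53. Adding 7 gives 60, which is C4.

C4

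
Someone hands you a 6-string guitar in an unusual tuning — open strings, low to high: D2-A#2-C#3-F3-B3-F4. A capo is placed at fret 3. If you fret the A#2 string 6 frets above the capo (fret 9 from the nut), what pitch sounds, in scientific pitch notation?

G3

The capo raises the open A#2 by 3 semitones to C#3; fretting 6 more gives A#2 + 3 + 6 = A#2 + 9 semitones = G3.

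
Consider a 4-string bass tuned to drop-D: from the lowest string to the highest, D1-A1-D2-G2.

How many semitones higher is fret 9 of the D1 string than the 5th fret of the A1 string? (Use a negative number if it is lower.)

D1 at fret 9 → B1 (MIDI 35); A1 at fret 5 → D2 (MIDI 38).
35 − 38 = -3, so the two pitches are 3 semitones apart.

-3 semitones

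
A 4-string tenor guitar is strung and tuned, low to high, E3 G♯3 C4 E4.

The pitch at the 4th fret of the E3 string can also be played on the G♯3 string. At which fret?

0

E3 at fret 4 is E3 + 4 semitones = G♯3.
The open G♯3 string is 4 semitones above the open E3, so the same pitch on the G♯3 string lies at fret 4 − 4 = 0.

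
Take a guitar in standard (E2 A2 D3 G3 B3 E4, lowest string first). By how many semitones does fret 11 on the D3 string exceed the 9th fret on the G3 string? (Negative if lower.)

D3 at fret 11 → C#4 (MIDI 61); G3 at fret 9 → E4 (MIDI 64).
61 − 64 = -3, so the two pitches are 3 semitones apart.

-3 semitones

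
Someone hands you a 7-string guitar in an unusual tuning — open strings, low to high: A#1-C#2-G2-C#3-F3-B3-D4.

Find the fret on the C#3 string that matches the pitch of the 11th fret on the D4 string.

Fret 11 on D4 is MIDI 62 + 11 = 73 (C#5). On the C#3 string (open MIDI 49), that pitch is 73 − 49 = fret 24.

24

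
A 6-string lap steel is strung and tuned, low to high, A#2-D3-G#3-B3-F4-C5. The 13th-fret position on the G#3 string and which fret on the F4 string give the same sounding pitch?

G#3 at fret 13 is G#3 + 13 semitones = A4.
The open F4 string is 9 semitones above the open G#3, so the same pitch on the F4 string lies at fret 13 − 9 = 4.

4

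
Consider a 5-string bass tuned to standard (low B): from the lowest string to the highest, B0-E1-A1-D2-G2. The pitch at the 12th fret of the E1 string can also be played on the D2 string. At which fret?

2

E1 at fret 12 is E1 + 12 semitones = E2.
The open D2 string is 10 semitones above the open E1, so the same pitch on the D2 string lies at fret 12 − 10 = 2.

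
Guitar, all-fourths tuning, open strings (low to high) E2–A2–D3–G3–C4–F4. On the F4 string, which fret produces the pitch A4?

A4 is 4 semitones above the open F4 (F–F#–G–G#–A), so it sits at fret 4.

4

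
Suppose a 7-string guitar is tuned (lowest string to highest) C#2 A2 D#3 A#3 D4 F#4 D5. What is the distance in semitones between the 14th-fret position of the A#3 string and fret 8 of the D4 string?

A#3 at fret 14 → C5 (MIDI 72); D4 at fret 8 → A#4 (MIDI 70).
72 − 70 = 2, so the two pitches are 2 semitones apart, with C5 the higher.

2 semitones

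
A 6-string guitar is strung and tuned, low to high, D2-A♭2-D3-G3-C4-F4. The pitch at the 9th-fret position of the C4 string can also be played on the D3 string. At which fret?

C4 at fret 9 is C4 + 9 semitones = A4.
The open D3 string is 10 semitones below the open C4, so the same pitch on the D3 string lies at fret 9 + 10 = 19.

19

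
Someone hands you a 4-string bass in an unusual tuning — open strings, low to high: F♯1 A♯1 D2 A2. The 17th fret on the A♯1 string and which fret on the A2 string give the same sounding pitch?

A♯1 at fret 17 is A♯1 + 17 semitones = D♯3.
The open A2 string is 11 semitones above the open A♯1, so the same pitch on the A2 string lies at fret 17 − 11 = 6.

6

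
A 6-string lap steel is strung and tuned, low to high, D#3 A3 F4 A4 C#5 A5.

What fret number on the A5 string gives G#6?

G#6 is 11 semitones above the open A5 (A–A#–B–C–…–F#–G–G#), so it sits at fret 11.

11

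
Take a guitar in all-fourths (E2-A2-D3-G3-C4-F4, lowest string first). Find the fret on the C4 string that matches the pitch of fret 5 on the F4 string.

F4 at fret 5 is F4 + 5 semitones = A#4.
The open C4 string is 5 semitones below the open F4, so the same pitch on the C4 string lies at fret 5 + 5 = 10.

10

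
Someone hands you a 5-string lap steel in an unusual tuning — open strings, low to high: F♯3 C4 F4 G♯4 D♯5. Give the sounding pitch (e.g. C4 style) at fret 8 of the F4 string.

C♯5

Each fret is one semitone, so F4 + 8 = C♯5.
(Equivalently spelled D♭5.)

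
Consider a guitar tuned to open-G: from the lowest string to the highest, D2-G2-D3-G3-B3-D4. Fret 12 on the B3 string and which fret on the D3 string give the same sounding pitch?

21

B3 at fret 12 is B3 + 12 semitones = B4.
The open D3 string is 9 semitones below the open B3, so the same pitch on the D3 string lies at fret 12 + 9 = 21.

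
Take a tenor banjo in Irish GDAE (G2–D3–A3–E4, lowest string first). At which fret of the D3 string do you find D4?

D4 is 12 semitones above the open D3 (D–D#–E–F–…–C–C#–D), so it sits at fret 12.

12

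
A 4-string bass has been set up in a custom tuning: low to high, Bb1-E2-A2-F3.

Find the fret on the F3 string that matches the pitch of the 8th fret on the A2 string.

0

Fret 8 on A2 is MIDI 45 + 8 = 53 (F3). On the F3 string (open MIDI 53), that pitch is 53 − 53 = fret 0.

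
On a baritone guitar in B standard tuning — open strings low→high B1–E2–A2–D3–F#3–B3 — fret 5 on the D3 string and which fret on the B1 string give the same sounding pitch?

20

D3 at fret 5 is D3 + 5 semitones = G3.
The open B1 string is 15 semitones below the open D3, so the same pitch on the B1 string lies at fret 5 + 15 = 20.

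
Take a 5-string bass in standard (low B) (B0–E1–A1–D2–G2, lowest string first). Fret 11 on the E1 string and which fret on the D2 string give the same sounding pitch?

E1 at fret 11 is E1 + 11 semitones = D#2.
The open D2 string is 10 semitones above the open E1, so the same pitch on the D2 string lies at fret 11 − 10 = 1.

1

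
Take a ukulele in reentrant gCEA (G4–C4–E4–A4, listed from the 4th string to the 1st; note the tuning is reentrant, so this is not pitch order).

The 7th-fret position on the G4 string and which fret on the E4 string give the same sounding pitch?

Fret 7 on G4 is MIDI 67 + 7 = 74 (D5). On the E4 string (open MIDI 64), that pitch is 74 − 64 = fret 10.

10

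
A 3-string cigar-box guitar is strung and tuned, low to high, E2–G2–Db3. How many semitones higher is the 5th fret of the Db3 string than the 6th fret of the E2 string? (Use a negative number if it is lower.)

8 semitones

Db3 at fret 5 → Gb3 (MIDI 54); E2 at fret 6 → Bb2 (MIDI 46).
54 − 46 = 8, so the two pitches are 8 semitones apart.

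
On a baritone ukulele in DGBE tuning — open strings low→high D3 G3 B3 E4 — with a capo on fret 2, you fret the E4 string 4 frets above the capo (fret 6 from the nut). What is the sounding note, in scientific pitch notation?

A♯4

The capo raises the open E4 by 2 semitones to F♯4; fretting 4 more gives E4 + 2 + 4 = E4 + 6 semitones = A♯4.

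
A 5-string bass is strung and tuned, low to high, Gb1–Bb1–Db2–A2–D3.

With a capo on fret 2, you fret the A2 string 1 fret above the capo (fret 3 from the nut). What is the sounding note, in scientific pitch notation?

C3

The capo raises the open A2 by 2 semitones to B2; fretting 1 more gives A2 + 2 + 1 = A2 + 3 semitones = C3.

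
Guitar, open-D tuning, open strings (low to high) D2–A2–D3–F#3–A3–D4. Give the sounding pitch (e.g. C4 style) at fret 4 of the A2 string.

C#3

The open A2 string plus 4 semitones: A–A#–B–C–C#.
The walk passes from B into C once, so the octave number goes from 2 to 3.
(Equivalently spelled Db3.)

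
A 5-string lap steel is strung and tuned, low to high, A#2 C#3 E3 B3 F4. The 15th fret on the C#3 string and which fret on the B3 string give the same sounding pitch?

5

Fret 15 on C#3 is MIDI 49 + 15 = 64 (E4). On the B3 string (open MIDI 59), that pitch is 64 − 59 = fret 5.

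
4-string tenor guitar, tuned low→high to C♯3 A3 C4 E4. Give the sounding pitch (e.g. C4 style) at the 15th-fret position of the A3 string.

Each fret is one semitone, so A3 + 15 = C5.

C5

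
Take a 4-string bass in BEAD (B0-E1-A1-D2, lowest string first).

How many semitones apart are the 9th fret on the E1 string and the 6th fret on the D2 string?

E1 at fret 9 → C♯2 (MIDI 37); D2 at fret 6 → G♯2 (MIDI 44).
37 − 44 = -7, so the two pitches are 7 semitones apart, with G♯2 the higher.

7 semitones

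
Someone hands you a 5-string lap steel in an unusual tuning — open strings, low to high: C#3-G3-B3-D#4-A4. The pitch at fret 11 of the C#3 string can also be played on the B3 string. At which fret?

Fret 11 on C#3 is MIDI 49 + 11 = 60 (C4). On the B3 string (open MIDI 59), that pitch is 60 − 59 = fret 1.

1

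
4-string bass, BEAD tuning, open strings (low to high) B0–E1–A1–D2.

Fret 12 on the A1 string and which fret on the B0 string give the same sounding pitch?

22

A1 at fret 12 is A1 + 12 semitones = A2.
The open B0 string is 10 semitones below the open A1, so the same pitch on the B0 string lies at fret 12 + 10 = 22.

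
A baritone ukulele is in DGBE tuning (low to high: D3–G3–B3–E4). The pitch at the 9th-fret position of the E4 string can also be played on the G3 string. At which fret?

Fret 9 on E4 is MIDI 64 + 9 = 73 (C#5). On the G3 string (open MIDI 55), that pitch is 73 − 55 = fret 18.

18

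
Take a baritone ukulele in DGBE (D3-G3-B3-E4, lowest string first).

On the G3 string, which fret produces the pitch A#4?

15

A#4 is 15 semitones above the open G3 (G–G#–A–A#–…–G#–A–A#), so it sits at fret 15.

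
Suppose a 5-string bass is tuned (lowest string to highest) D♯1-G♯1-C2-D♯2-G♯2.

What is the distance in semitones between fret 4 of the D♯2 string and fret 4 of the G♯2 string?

5 semitones

D♯2 at fret 4 → G2 (MIDI 43); G♯2 at fret 4 → C3 (MIDI 48).
43 − 48 = -5, so the two pitches are 5 semitones apart, with C3 the higher.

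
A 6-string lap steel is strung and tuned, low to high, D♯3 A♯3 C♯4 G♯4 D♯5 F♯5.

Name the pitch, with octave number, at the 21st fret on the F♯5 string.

Each fret is one semitone, so F♯5 + 21 = D♯7.

D♯7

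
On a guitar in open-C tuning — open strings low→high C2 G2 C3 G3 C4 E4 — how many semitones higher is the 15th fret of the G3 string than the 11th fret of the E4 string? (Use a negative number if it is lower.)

G3 at fret 15 → A#4 (MIDI 70); E4 at fret 11 → D#5 (MIDI 75).
70 − 75 = -5, so the two pitches are 5 semitones apart.

-5 semitones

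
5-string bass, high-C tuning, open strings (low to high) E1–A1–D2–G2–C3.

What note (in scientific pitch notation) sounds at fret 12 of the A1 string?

A2

A1 is MIDI 33. Adding 12 gives 45, which is A2.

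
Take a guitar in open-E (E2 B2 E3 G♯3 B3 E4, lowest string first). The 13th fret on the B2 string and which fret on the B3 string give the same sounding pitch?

1

Fret 13 on B2 is MIDI 47 + 13 = 60 (C4). On the B3 string (open MIDI 59), that pitch is 60 − 59 = fret 1.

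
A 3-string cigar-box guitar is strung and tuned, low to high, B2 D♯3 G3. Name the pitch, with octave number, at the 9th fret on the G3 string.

E4

The open G3 string plus 9 semitones: G–G#–A–A#–B–C–C#–D–D#–E.
The walk passes from B into C once, so the octave number goes from 3 to 4.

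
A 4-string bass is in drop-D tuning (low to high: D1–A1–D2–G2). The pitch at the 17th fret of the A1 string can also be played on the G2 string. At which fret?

7

A1 at fret 17 is A1 + 17 semitones = D3.
The open G2 string is 10 semitones above the open A1, so the same pitch on the G2 string lies at fret 17 − 10 = 7.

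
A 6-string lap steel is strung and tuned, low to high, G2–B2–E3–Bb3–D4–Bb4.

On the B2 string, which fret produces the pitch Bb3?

11

Bb3 is 11 semitones above the open B2 (B–C–Db–D–…–Ab–A–Bb), so it sits at fret 11.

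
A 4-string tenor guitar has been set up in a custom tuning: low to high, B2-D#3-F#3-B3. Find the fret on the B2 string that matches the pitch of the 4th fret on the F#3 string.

F#3 at fret 4 is F#3 + 4 semitones = A#3.
The open B2 string is 7 semitones below the open F#3, so the same pitch on the B2 string lies at fret 4 + 7 = 11.

11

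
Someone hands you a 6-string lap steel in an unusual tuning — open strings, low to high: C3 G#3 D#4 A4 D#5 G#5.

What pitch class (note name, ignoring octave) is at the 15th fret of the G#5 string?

The open G#5 string plus 15 semitones: G#–A–A#–B–…–A–A#–B.

B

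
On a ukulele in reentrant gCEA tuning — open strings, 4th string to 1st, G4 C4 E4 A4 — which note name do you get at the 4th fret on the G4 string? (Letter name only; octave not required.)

G4 is MIDI 67. Adding 4 gives 71; 71 mod 12 = 11, i.e. B.

B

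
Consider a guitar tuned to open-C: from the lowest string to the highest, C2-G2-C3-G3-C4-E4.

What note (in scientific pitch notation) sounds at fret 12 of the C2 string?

C3

C2 is MIDI 36. Adding 12 gives 48, which is C3.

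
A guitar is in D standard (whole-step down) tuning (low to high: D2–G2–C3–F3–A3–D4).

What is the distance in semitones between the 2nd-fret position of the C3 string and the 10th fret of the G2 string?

3 semitones

C3 at fret 2 → D3 (MIDI 50); G2 at fret 10 → F3 (MIDI 53).
50 − 53 = -3, so the two pitches are 3 semitones apart, with F3 the higher.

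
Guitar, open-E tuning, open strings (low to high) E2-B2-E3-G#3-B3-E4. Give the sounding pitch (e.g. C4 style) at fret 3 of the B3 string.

D4

The open B3 string plus 3 semitones: B–C–C#–D.
The walk passes from B into C once, so the octave number goes from 3 to 4.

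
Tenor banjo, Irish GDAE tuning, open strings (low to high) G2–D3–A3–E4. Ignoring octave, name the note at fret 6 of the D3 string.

D3 is MIDI 50. Adding 6 gives 56; 56 mod 12 = 8, i.e. G#.

G#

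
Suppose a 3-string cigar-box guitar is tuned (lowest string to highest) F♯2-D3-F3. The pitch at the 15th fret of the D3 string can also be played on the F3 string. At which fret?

12

D3 at fret 15 is D3 + 15 semitones = F4.
The open F3 string is 3 semitones above the open D3, so the same pitch on the F3 string lies at fret 15 − 3 = 12.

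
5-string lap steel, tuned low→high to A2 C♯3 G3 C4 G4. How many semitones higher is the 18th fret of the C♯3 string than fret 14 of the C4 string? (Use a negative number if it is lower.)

C♯3 at fret 18 → G4 (MIDI 67); C4 at fret 14 → D5 (MIDI 74).
67 − 74 = -7, so the two pitches are 7 semitones apart.

-7 semitones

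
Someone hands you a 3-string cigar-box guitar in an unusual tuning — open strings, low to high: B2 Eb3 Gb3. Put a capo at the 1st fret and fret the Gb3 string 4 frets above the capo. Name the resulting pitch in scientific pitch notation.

B3

The capo raises the open Gb3 by 1 semitone to G3; fretting 4 more gives Gb3 + 1 + 4 = Gb3 + 5 semitones = B3.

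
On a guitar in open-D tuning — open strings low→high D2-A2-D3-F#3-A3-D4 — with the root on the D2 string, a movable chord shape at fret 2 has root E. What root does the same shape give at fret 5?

Moving from fret 2 to fret 5 shifts the root by 3 semitones.
E up 3 semitones is G.

G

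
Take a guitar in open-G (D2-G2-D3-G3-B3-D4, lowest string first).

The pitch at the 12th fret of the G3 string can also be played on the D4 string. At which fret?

5

G3 at fret 12 is G3 + 12 semitones = G4.
The open D4 string is 7 semitones above the open G3, so the same pitch on the D4 string lies at fret 12 − 7 = 5.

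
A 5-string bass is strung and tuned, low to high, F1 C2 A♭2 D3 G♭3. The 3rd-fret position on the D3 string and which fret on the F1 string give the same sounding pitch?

24

D3 at fret 3 is D3 + 3 semitones = F3.
The open F1 string is 21 semitones below the open D3, so the same pitch on the F1 string lies at fret 3 + 21 = 24.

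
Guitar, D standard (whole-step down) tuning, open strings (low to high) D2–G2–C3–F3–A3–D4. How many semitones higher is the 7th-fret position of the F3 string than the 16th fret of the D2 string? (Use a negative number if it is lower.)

6 semitones

F3 at fret 7 → C4 (MIDI 60); D2 at fret 16 → F#3 (MIDI 54).
60 − 54 = 6, so the two pitches are 6 semitones apart.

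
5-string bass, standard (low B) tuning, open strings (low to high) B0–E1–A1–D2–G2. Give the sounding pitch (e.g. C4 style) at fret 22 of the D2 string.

D2 is MIDI 38. Adding 22 gives 60, which is C4.

C4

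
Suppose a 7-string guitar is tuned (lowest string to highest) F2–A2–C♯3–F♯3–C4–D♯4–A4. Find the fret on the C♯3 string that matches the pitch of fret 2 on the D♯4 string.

D♯4 at fret 2 is D♯4 + 2 semitones = F4.
The open C♯3 string is 14 semitones below the open D♯4, so the same pitch on the C♯3 string lies at fret 2 + 14 = 16.

16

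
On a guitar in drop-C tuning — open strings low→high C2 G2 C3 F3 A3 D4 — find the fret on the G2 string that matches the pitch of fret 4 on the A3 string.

18

Fret 4 on A3 is MIDI 57 + 4 = 61 (C#4). On the G2 string (open MIDI 43), that pitch is 61 − 43 = fret 18.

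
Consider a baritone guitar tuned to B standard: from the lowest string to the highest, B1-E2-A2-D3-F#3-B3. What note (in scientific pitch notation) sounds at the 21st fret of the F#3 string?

D#5

F#3 is MIDI 54. Adding 21 gives 75, which is D#5.
(Equivalently spelled Eb5.)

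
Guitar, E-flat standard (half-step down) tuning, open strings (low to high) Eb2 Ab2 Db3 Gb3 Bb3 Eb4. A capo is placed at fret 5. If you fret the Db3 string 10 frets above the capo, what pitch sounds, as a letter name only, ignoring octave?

The capo raises the open Db3 by 5 semitones to Gb3; fretting 10 more gives Db3 + 5 + 10 = Db3 + 15 semitones, landing on E.

E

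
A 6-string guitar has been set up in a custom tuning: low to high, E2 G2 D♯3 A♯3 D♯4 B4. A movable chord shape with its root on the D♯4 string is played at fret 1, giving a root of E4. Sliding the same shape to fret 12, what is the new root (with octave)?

D♯5

Moving from fret 1 to fret 12 shifts the root by 11 semitones.
E4 up 11 semitones is D♯5.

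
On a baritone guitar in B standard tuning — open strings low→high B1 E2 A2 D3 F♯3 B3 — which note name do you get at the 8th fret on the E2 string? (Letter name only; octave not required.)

The open E2 string plus 8 semitones: E–F–F#–G–G#–A–A#–B–C.

C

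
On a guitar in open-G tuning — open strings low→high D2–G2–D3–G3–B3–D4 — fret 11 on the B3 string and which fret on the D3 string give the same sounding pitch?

Fret 11 on B3 is MIDI 59 + 11 = 70 (A♯4). On the D3 string (open MIDI 50), that pitch is 70 − 50 = fret 20.

20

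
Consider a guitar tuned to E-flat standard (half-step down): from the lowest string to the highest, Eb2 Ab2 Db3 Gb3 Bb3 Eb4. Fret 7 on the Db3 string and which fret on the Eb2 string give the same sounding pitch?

Db3 at fret 7 is Db3 + 7 semitones = Ab3.
The open Eb2 string is 10 semitones below the open Db3, so the same pitch on the Eb2 string lies at fret 7 + 10 = 17.

17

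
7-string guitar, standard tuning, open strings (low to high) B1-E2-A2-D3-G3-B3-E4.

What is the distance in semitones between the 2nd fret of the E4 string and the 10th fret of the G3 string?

1 semitone

E4 at fret 2 → F♯4 (MIDI 66); G3 at fret 10 → F4 (MIDI 65).
66 − 65 = 1, so the two pitches are 1 semitone apart, with F♯4 the higher.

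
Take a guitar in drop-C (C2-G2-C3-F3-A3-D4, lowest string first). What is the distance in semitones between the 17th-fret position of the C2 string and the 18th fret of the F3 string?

18 semitones

C2 at fret 17 → F3 (MIDI 53); F3 at fret 18 → B4 (MIDI 71).
53 − 71 = -18, so the two pitches are 18 semitones apart, with B4 the higher.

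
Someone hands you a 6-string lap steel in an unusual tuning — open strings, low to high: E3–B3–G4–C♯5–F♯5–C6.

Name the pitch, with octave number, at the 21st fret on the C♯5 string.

The open C♯5 string plus 21 semitones: C#–D–D#–E–…–G#–A–A#.
The walk passes from B into C once, so the octave number goes from 5 to 6.

A♯6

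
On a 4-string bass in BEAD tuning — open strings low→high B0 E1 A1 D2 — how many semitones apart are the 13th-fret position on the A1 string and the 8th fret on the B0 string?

A1 at fret 13 → A#2 (MIDI 46); B0 at fret 8 → G1 (MIDI 31).
46 − 31 = 15, so the two pitches are 15 semitones apart, with A#2 the higher.

15 semitones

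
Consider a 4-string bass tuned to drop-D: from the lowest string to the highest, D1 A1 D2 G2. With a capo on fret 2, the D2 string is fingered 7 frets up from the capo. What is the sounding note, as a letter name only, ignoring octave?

The capo raises the open D2 by 2 semitones to E2; fretting 7 more gives D2 + 2 + 7 = D2 + 9 semitones, landing on B.

B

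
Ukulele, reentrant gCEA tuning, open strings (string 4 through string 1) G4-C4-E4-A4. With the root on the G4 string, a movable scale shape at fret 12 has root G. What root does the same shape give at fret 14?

Moving from fret 12 to fret 14 shifts the root by 2 semitones.
G up 2 semitones is A.

A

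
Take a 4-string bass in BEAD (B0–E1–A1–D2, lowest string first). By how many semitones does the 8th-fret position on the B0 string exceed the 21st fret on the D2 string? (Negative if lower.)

B0 at fret 8 → G1 (MIDI 31); D2 at fret 21 → B3 (MIDI 59).
31 − 59 = -28, so the two pitches are 28 semitones apart.

-28 semitones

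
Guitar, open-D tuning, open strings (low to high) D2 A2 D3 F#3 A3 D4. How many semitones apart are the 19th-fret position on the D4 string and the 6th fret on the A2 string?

30 semitones

D4 at fret 19 → A5 (MIDI 81); A2 at fret 6 → D#3 (MIDI 51).
81 − 51 = 30, so the two pitches are 30 semitones apart, with A5 the higher.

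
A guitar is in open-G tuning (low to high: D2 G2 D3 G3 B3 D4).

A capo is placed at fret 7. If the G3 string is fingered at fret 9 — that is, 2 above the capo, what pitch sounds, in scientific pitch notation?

The capo raises the open G3 by 7 semitones to D4; fretting 2 more gives G3 + 7 + 2 = G3 + 9 semitones = E4.

E4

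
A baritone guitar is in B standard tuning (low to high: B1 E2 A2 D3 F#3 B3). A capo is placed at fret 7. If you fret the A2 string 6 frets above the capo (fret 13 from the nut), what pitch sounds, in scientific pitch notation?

A#3

The capo raises the open A2 by 7 semitones to E3; fretting 6 more gives A2 + 7 + 6 = A2 + 13 semitones = A#3.
(Also written Bb.)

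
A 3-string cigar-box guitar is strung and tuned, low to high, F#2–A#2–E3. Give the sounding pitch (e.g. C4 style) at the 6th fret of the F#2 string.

Each fret is one semitone, so F#2 + 6 = C3.

C3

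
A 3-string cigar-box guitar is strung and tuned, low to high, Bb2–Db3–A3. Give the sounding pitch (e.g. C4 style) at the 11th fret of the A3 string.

Each fret is one semitone, so A3 + 11 = Ab4.
(Equivalently spelled G#4.)

Ab4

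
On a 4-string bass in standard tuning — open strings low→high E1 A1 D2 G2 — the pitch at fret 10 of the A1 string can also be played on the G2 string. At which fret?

A1 at fret 10 is A1 + 10 semitones = G2.
The open G2 string is 10 semitones above the open A1, so the same pitch on the G2 string lies at fret 10 − 10 = 0.

0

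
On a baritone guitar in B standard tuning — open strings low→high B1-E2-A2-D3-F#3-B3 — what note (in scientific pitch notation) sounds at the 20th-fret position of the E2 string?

C4

E2 is MIDI 40. Adding 20 gives 60, which is C4.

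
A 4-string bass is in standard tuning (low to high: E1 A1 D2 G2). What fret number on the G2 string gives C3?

C3 is 5 semitones above the open G2 (G–G#–A–A#–B–C), so it sits at fret 5.

5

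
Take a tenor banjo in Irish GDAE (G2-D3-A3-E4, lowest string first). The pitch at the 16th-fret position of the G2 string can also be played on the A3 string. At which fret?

G2 at fret 16 is G2 + 16 semitones = B3.
The open A3 string is 14 semitones above the open G2, so the same pitch on the A3 string lies at fret 16 − 14 = 2.

2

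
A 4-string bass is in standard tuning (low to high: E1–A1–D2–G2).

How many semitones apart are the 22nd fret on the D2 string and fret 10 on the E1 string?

D2 at fret 22 → C4 (MIDI 60); E1 at fret 10 → D2 (MIDI 38).
60 − 38 = 22, so the two pitches are 22 semitones apart, with C4 the higher.

22 semitones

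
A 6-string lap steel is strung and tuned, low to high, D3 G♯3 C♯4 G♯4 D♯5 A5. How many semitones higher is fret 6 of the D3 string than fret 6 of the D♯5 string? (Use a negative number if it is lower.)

-25 semitones

D3 at fret 6 → G♯3 (MIDI 56); D♯5 at fret 6 → A5 (MIDI 81).
56 − 81 = -25, so the two pitches are 25 semitones apart.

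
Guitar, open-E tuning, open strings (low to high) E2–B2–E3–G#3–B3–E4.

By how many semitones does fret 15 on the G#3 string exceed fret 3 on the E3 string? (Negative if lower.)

G#3 at fret 15 → B4 (MIDI 71); E3 at fret 3 → G3 (MIDI 55).
71 − 55 = 16, so the two pitches are 16 semitones apart.

16 semitones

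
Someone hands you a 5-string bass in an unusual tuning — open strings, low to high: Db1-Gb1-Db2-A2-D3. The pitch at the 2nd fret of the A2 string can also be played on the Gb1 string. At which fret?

17

A2 at fret 2 is A2 + 2 semitones = B2.
The open Gb1 string is 15 semitones below the open A2, so the same pitch on the Gb1 string lies at fret 2 + 15 = 17.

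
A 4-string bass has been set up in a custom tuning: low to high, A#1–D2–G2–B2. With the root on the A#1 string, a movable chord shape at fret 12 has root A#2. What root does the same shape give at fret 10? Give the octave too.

G#2

Moving from fret 12 to fret 10 shifts the root by -2 semitones.
A#2 down 2 semitones is G#2.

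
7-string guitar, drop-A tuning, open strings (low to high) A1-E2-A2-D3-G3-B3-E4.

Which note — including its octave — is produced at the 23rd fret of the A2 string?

G♯4

Each fret is one semitone, so A2 + 23 = G♯4.
(Equivalently spelled A♭4.)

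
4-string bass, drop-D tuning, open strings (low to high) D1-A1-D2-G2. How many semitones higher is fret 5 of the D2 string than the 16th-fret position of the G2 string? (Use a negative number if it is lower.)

D2 at fret 5 → G2 (MIDI 43); G2 at fret 16 → B3 (MIDI 59).
43 − 59 = -16, so the two pitches are 16 semitones apart.

-16 semitones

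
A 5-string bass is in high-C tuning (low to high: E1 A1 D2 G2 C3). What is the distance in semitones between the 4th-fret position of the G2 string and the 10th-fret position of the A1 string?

G2 at fret 4 → B2 (MIDI 47); A1 at fret 10 → G2 (MIDI 43).
47 − 43 = 4, so the two pitches are 4 semitones apart, with B2 the higher.

4 semitones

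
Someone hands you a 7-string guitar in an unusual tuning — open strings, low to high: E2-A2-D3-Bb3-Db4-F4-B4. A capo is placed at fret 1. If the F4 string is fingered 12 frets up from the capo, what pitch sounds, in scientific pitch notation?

The capo raises the open F4 by 1 semitone to Gb4; fretting 12 more gives F4 + 1 + 12 = F4 + 13 semitones = Gb5.

Gb5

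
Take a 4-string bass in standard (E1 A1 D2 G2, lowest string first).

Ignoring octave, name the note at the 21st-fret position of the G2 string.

E

The open G2 string plus 21 semitones: G–G#–A–A#–…–D–D#–E.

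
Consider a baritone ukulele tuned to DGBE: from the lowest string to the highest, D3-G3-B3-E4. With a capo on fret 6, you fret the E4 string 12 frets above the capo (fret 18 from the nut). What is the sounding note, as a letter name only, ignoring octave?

The capo raises the open E4 by 6 semitones to A#4; fretting 12 more gives E4 + 6 + 12 = E4 + 18 semitones, landing on A#.

A#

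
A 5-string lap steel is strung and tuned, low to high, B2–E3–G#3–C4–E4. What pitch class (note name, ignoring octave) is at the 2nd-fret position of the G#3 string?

Each fret is one semitone, so G#3 + 2 = A#.

A#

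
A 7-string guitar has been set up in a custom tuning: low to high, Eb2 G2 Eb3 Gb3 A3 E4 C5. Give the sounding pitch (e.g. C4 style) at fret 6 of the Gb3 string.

C4

The open Gb3 string plus 6 semitones: Gb–G–Ab–A–Bb–B–C.
The walk passes from B into C once, so the octave number goes from 3 to 4.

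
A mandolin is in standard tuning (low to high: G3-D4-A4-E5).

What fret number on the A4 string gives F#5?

9

F#5 is 9 semitones above the open A4 (A–A#–B–C–C#–D–D#–E–F–F#), so it sits at fret 9.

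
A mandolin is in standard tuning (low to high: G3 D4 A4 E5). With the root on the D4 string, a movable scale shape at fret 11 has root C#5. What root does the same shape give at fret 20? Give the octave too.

A#5

Moving from fret 11 to fret 20 shifts the root by 9 semitones.
C#5 up 9 semitones is A#5.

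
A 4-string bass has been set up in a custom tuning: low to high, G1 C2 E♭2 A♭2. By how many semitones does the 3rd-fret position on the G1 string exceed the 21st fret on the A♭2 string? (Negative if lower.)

-31 semitones

G1 at fret 3 → B♭1 (MIDI 34); A♭2 at fret 21 → F4 (MIDI 65).
34 − 65 = -31, so the two pitches are 31 semitones apart.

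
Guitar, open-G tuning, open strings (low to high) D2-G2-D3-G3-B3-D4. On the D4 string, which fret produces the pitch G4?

5

G4 is 5 semitones above the open D4 (D–D#–E–F–F#–G), so it sits at fret 5.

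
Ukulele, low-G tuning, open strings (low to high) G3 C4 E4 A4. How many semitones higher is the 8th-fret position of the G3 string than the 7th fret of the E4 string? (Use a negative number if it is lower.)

-8 semitones

G3 at fret 8 → D♯4 (MIDI 63); E4 at fret 7 → B4 (MIDI 71).
63 − 71 = -8, so the two pitches are 8 semitones apart.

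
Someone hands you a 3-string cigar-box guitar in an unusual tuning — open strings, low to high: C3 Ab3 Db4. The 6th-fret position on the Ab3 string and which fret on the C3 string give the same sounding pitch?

14

Ab3 at fret 6 is Ab3 + 6 semitones = D4.
The open C3 string is 8 semitones below the open Ab3, so the same pitch on the C3 string lies at fret 6 + 8 = 14.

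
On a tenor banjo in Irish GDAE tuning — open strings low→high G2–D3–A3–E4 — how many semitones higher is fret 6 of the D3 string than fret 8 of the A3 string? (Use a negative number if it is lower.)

-9 semitones

D3 at fret 6 → G#3 (MIDI 56); A3 at fret 8 → F4 (MIDI 65).
56 − 65 = -9, so the two pitches are 9 semitones apart.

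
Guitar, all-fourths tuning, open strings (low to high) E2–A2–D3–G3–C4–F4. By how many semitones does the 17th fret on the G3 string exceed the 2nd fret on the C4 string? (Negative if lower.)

G3 at fret 17 → C5 (MIDI 72); C4 at fret 2 → D4 (MIDI 62).
72 − 62 = 10, so the two pitches are 10 semitones apart.

10 semitones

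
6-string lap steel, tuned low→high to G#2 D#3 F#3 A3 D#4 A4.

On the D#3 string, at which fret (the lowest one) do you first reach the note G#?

From D#3, count semitones up the chromatic scale until reaching G#: D#–E–F–F#–G–G# — 5 steps.

5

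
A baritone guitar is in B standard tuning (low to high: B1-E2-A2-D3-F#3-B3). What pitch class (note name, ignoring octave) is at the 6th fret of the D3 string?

G#

The open D3 string plus 6 semitones: D–D#–E–F–F#–G–G#.
(Equivalently spelled Ab.)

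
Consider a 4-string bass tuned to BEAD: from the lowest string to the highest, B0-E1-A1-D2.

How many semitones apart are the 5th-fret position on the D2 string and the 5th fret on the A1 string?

5 semitones

D2 at fret 5 → G2 (MIDI 43); A1 at fret 5 → D2 (MIDI 38).
43 − 38 = 5, so the two pitches are 5 semitones apart, with G2 the higher.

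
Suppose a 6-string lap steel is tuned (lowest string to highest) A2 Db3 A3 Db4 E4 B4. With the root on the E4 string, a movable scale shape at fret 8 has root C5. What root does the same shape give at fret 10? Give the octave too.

Moving from fret 8 to fret 10 shifts the root by 2 semitones.
C5 up 2 semitones is D5.

D5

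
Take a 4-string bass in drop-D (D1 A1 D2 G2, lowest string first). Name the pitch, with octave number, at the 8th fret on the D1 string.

The open D1 string plus 8 semitones: D–D#–E–F–F#–G–G#–A–A#.
No B→C boundary is crossed, so the octave stays at 1.

A♯1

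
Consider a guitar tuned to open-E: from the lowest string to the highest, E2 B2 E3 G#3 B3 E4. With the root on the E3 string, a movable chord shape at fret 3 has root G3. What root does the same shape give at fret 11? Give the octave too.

D#4

Moving from fret 3 to fret 11 shifts the root by 8 semitones.
G3 up 8 semitones is D#4.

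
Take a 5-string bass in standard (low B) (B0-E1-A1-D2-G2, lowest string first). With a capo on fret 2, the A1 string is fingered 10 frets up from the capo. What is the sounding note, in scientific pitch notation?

The capo raises the open A1 by 2 semitones to B1; fretting 10 more gives A1 + 2 + 10 = A1 + 12 semitones = A2.

A2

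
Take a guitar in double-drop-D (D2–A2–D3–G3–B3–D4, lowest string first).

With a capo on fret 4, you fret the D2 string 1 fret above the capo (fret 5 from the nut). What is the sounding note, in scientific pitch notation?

G2

The capo raises the open D2 by 4 semitones to F♯2; fretting 1 more gives D2 + 4 + 1 = D2 + 5 semitones = G2.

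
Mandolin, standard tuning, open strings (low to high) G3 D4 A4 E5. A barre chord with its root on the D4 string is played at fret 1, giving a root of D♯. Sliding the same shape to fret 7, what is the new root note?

Moving from fret 1 to fret 7 shifts the root by 6 semitones.
D♯ up 6 semitones is A.

A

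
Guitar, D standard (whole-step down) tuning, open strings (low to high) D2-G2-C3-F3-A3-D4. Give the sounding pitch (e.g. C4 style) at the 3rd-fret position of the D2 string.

F2

The open D2 string plus 3 semitones: D–D#–E–F.
No B→C boundary is crossed, so the octave stays at 2.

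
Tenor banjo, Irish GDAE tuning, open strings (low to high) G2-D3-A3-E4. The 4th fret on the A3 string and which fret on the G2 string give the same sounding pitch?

Fret 4 on A3 is MIDI 57 + 4 = 61 (C#4). On the G2 string (open MIDI 43), that pitch is 61 − 43 = fret 18.

18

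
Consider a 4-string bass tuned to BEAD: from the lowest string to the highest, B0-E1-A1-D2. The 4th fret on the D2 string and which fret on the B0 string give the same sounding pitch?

19

Fret 4 on D2 is MIDI 38 + 4 = 42 (F#2). On the B0 string (open MIDI 23), that pitch is 42 − 23 = fret 19.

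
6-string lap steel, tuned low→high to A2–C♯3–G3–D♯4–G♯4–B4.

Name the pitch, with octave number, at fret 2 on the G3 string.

The open G3 string plus 2 semitones: G–G#–A.
No B→C boundary is crossed, so the octave stays at 3.

A3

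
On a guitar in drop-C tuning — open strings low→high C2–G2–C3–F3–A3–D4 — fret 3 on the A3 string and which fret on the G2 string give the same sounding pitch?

17

A3 at fret 3 is A3 + 3 semitones = C4.
The open G2 string is 14 semitones below the open A3, so the same pitch on the G2 string lies at fret 3 + 14 = 17.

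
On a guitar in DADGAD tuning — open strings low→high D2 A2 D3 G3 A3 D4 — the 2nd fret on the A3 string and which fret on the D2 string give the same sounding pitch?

Fret 2 on A3 is MIDI 57 + 2 = 59 (B3). On the D2 string (open MIDI 38), that pitch is 59 − 38 = fret 21.

21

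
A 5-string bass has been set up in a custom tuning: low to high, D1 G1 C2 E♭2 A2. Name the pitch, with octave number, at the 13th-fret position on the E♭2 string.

The open E♭2 string plus 13 semitones: Eb–E–F–Gb–…–D–Eb–E.
The walk passes from B into C once, so the octave number goes from 2 to 3.

E3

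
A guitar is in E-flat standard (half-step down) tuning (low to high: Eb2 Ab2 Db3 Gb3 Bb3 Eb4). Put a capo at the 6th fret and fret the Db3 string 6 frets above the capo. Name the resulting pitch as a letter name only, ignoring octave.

The capo raises the open Db3 by 6 semitones to G3; fretting 6 more gives Db3 + 6 + 6 = Db3 + 12 semitones, landing on Db.

Db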